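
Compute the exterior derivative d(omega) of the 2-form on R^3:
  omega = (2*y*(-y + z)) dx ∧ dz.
d(omega) = (4*y - 2*z) dx ∧ dy ∧ dz

For a 2-form omega = sum_{i<j} g_{ij} dx_i ∧ dx_j, the exterior derivative is
  d(omega) = sum_{i<j} d(g_{ij}) ∧ dx_i ∧ dx_j = sum_{i<j, k} (∂g_{ij}/∂x_k) dx_k ∧ dx_i ∧ dx_j.
Expand each term, using dx_k ∧ dx_i ∧ dx_j = sgn(permutation) dx_{(a)} ∧ dx_{(b)} ∧ dx_{(c)} with (a < b < c) sorted:
  d(2*y*(-y + z)) includes (∂/∂y)(2*y*(-y + z)) dy = (-4*y + 2*z) dy, which multiplied by dx ∧ dz gives (4*y - 2*z) dx ∧ dy ∧ dz
Collecting like 3-forms: d(omega) = (4*y - 2*z) dx ∧ dy ∧ dz.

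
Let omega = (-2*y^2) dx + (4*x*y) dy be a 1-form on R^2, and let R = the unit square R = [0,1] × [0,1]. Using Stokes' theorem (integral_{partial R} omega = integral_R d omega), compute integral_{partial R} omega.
integral_(partial R) omega = 4

Stokes: integral_partial_R omega = integral_R d omega with d omega = (∂Q/∂x - ∂P/∂y) dx ∧ dy.
  ∂Q/∂x = 4*y
  ∂P/∂y = -4*y
  integrand = ∂Q/∂x - ∂P/∂y = 8*y.
Integrating over R: integral_0^1 integral_0^1 (8*y) dx dy = 4.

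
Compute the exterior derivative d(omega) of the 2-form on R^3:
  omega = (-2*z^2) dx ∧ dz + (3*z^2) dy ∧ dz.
d(omega) = 0

For a 2-form omega = sum_{i<j} g_{ij} dx_i ∧ dx_j, the exterior derivative is
  d(omega) = sum_{i<j} d(g_{ij}) ∧ dx_i ∧ dx_j = sum_{i<j, k} (∂g_{ij}/∂x_k) dx_k ∧ dx_i ∧ dx_j.
Expand each term, using dx_k ∧ dx_i ∧ dx_j = sgn(permutation) dx_{(a)} ∧ dx_{(b)} ∧ dx_{(c)} with (a < b < c) sorted:

Collecting like 3-forms: d(omega) = 0.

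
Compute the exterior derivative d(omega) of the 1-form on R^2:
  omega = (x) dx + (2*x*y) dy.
d(omega) = (2*y) dx ∧ dy

For a 1-form omega = sum_i f_i dx_i, the exterior derivative is
  d(omega) = sum_{i < j} (∂f_j/∂x_i - ∂f_i/∂x_j) dx_i ∧ dx_j.
  coefficient of dx ∧ dy: ∂f_2/∂x - ∂f_1/∂y = ∂(2*x*y)/∂x - ∂(x)/∂y = 2*y
Assembling: d(omega) = (2*y) dx ∧ dy.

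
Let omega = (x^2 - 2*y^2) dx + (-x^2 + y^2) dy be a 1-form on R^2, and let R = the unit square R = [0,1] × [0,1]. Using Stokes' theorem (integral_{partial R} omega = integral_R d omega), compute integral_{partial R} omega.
integral_(partial R) omega = 1

Stokes: integral_partial_R omega = integral_R d omega with d omega = (∂Q/∂x - ∂P/∂y) dx ∧ dy.
  ∂Q/∂x = -2*x
  ∂P/∂y = -4*y
  integrand = ∂Q/∂x - ∂P/∂y = -2*x + 4*y.
Integrating over R: integral_0^1 integral_0^1 (-2*x + 4*y) dx dy = 1.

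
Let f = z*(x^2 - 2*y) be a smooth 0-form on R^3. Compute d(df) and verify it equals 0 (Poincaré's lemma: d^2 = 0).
d(df) = 0

Step 1: df = sum_i (∂f/∂x_i) dx_i = (2*x*z) dx + (-2*z) dy + (x^2 - 2*y) dz.
Step 2: Apply d again. Using the 1-form formula, the coefficient of dx ∧ dy in d(df) is ∂^2 f/∂x ∂y - ∂^2 f/∂y ∂x = (0) - (0) = 0 (equality of mixed partials for smooth f).
Similarly for dx ∧ dz and dy ∧ dz — all coefficients vanish. So d(df) = 0.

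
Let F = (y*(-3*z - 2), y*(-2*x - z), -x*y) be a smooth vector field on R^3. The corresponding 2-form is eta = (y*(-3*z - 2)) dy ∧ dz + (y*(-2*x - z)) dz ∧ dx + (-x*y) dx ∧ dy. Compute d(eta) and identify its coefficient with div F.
d(eta) = (-2*x - z) dx ∧ dy ∧ dz; div F = -2*x - z

For a 2-form in R^3 of the form above, applying d gives a 3-form with coefficient ∂P/∂x + ∂Q/∂y + ∂R/∂z:
  ∂P/∂x = 0
  ∂Q/∂y = -2*x - z
  ∂R/∂z = 0
Sum = -2*x - z, which is exactly div F.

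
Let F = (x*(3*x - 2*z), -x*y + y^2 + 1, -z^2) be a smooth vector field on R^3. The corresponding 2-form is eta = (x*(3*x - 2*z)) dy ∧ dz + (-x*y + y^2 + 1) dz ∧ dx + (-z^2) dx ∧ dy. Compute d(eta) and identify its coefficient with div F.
d(eta) = (5*x + 2*y - 4*z) dx ∧ dy ∧ dz; div F = 5*x + 2*y - 4*z

For a 2-form in R^3 of the form above, applying d gives a 3-form with coefficient ∂P/∂x + ∂Q/∂y + ∂R/∂z:
  ∂P/∂x = 6*x - 2*z
  ∂Q/∂y = -x + 2*y
  ∂R/∂z = -2*z
Sum = 5*x + 2*y - 4*z, which is exactly div F.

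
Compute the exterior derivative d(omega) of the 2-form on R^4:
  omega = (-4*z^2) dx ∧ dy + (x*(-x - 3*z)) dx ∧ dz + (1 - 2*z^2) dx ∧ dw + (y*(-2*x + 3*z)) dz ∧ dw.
d(omega) = (-8*z) dx ∧ dy ∧ dz + (-2*y + 4*z) dx ∧ dz ∧ dw + (-2*x + 3*z) dy ∧ dz ∧ dw

For a 2-form omega = sum_{i<j} g_{ij} dx_i ∧ dx_j, the exterior derivative is
  d(omega) = sum_{i<j} d(g_{ij}) ∧ dx_i ∧ dx_j = sum_{i<j, k} (∂g_{ij}/∂x_k) dx_k ∧ dx_i ∧ dx_j.
Expand each term, using dx_k ∧ dx_i ∧ dx_j = sgn(permutation) dx_{(a)} ∧ dx_{(b)} ∧ dx_{(c)} with (a < b < c) sorted:
  d(-4*z^2) includes (∂/∂z)(-4*z^2) dz = (-8*z) dz, which multiplied by dx ∧ dy gives (-8*z) dx ∧ dy ∧ dz
  d(1 - 2*z^2) includes (∂/∂z)(1 - 2*z^2) dz = (-4*z) dz, which multiplied by dx ∧ dw gives (4*z) dx ∧ dz ∧ dw
  d(y*(-2*x + 3*z)) includes (∂/∂x)(y*(-2*x + 3*z)) dx = (-2*y) dx, which multiplied by dz ∧ dw gives (-2*y) dx ∧ dz ∧ dw
  d(y*(-2*x + 3*z)) includes (∂/∂y)(y*(-2*x + 3*z)) dy = (-2*x + 3*z) dy, which multiplied by dz ∧ dw gives (-2*x + 3*z) dy ∧ dz ∧ dw
Collecting like 3-forms: d(omega) = (-8*z) dx ∧ dy ∧ dz + (-2*y + 4*z) dx ∧ dz ∧ dw + (-2*x + 3*z) dy ∧ dz ∧ dw.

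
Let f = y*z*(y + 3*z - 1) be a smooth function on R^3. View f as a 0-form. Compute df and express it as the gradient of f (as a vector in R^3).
df = (0) dx + (z*(2*y + 3*z - 1)) dy + (y*(y + 6*z - 1)) dz; grad f = (0, z*(2*y + 3*z - 1), y*(y + 6*z - 1))

For a 0-form f, d f = (∂f/∂x) dx + (∂f/∂y) dy + (∂f/∂z) dz. The components of the vector representation are exactly the entries of grad f in Cartesian coordinates:
  ∂f/∂x = 0
  ∂f/∂y = z*(2*y + 3*z - 1)
  ∂f/∂z = y*(y + 6*z - 1).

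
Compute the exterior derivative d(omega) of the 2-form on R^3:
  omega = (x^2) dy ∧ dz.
d(omega) = (2*x) dx ∧ dy ∧ dz

For a 2-form omega = sum_{i<j} g_{ij} dx_i ∧ dx_j, the exterior derivative is
  d(omega) = sum_{i<j} d(g_{ij}) ∧ dx_i ∧ dx_j = sum_{i<j, k} (∂g_{ij}/∂x_k) dx_k ∧ dx_i ∧ dx_j.
Expand each term, using dx_k ∧ dx_i ∧ dx_j = sgn(permutation) dx_{(a)} ∧ dx_{(b)} ∧ dx_{(c)} with (a < b < c) sorted:
  d(x^2) includes (∂/∂x)(x^2) dx = (2*x) dx, which multiplied by dy ∧ dz gives (2*x) dx ∧ dy ∧ dz
Collecting like 3-forms: d(omega) = (2*x) dx ∧ dy ∧ dz.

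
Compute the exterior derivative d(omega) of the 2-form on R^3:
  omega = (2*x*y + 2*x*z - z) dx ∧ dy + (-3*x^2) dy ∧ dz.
d(omega) = (-4*x - 1) dx ∧ dy ∧ dz

For a 2-form omega = sum_{i<j} g_{ij} dx_i ∧ dx_j, the exterior derivative is
  d(omega) = sum_{i<j} d(g_{ij}) ∧ dx_i ∧ dx_j = sum_{i<j, k} (∂g_{ij}/∂x_k) dx_k ∧ dx_i ∧ dx_j.
Expand each term, using dx_k ∧ dx_i ∧ dx_j = sgn(permutation) dx_{(a)} ∧ dx_{(b)} ∧ dx_{(c)} with (a < b < c) sorted:
  d(2*x*y + 2*x*z - z) includes (∂/∂z)(2*x*y + 2*x*z - z) dz = (2*x - 1) dz, which multiplied by dx ∧ dy gives (2*x - 1) dx ∧ dy ∧ dz
  d(-3*x^2) includes (∂/∂x)(-3*x^2) dx = (-6*x) dx, which multiplied by dy ∧ dz gives (-6*x) dx ∧ dy ∧ dz
Collecting like 3-forms: d(omega) = (-4*x - 1) dx ∧ dy ∧ dz.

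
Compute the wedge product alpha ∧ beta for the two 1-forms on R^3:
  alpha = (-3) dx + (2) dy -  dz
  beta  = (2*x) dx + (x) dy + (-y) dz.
alpha ∧ beta = (-7*x) dx ∧ dy + (2*x + 3*y) dx ∧ dz + (x - 2*y) dy ∧ dz

Distribute the wedge, using dx_i ∧ dx_j = -dx_j ∧ dx_i and dx_i ∧ dx_i = 0. For each pair (i, j) with i < j, the coefficient of dx_i ∧ dx_j in alpha ∧ beta is (alpha_i * beta_j - alpha_j * beta_i). Collecting: alpha ∧ beta = (-7*x) dx ∧ dy + (2*x + 3*y) dx ∧ dz + (x - 2*y) dy ∧ dz.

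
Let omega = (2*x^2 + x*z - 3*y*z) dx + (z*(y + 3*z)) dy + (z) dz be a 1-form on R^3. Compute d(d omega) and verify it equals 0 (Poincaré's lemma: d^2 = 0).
d(d omega) = 0

Step 1: d omega = sum_{i<j} (∂f_j/∂x_i - ∂f_i/∂x_j) dx_i ∧ dx_j:
  coeff of dx ∧ dy: 3*z
  coeff of dx ∧ dz: -x + 3*y
  coeff of dy ∧ dz: -y - 6*z
Step 2: Apply d again to each 2-form coefficient. The only possible 3-form in R^3 is dx ∧ dy ∧ dz, with coefficient
  ∂(coeff of dy∧dz)/∂x - ∂(coeff of dx∧dz)/∂y + ∂(coeff of dx∧dy)/∂z
  = ∂/∂x (-y - 6*z) - ∂/∂y (-x + 3*y) + ∂/∂z (3*z).
Each of these terms simplifies to sums of mixed partials that cancel in pairs. The result is 0 (by equality of mixed partials for smooth functions — Schwarz / Clairaut).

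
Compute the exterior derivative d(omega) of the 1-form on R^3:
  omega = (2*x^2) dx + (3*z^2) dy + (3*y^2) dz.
d(omega) = (6*y - 6*z) dy ∧ dz

For a 1-form omega = sum_i f_i dx_i, the exterior derivative is
  d(omega) = sum_{i < j} (∂f_j/∂x_i - ∂f_i/∂x_j) dx_i ∧ dx_j.
  coefficient of dy ∧ dz: ∂f_3/∂y - ∂f_2/∂z = ∂(3*y^2)/∂y - ∂(3*z^2)/∂z = 6*y - 6*z
Assembling: d(omega) = (6*y - 6*z) dy ∧ dz.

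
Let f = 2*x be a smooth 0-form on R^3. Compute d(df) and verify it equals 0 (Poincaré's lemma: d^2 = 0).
d(df) = 0

Step 1: df = sum_i (∂f/∂x_i) dx_i = (2) dx + (0) dy + (0) dz.
Step 2: Apply d again. Using the 1-form formula, the coefficient of dx ∧ dy in d(df) is ∂^2 f/∂x ∂y - ∂^2 f/∂y ∂x = (0) - (0) = 0 (equality of mixed partials for smooth f).
Similarly for dx ∧ dz and dy ∧ dz — all coefficients vanish. So d(df) = 0.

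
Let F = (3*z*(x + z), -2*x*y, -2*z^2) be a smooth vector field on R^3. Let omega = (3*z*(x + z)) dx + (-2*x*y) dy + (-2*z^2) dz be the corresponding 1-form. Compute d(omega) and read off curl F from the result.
d(omega) = (0) dy ∧ dz + (3*x + 6*z) dz ∧ dx + (-2*y) dx ∧ dy; curl F = (0, 3*x + 6*z, -2*y)

d omega = sum_{i<j} (∂f_j/∂x_i - ∂f_i/∂x_j) dx_i ∧ dx_j. Under the identification (dy ∧ dz, dz ∧ dx, dx ∧ dy) ↔ (e_x, e_y, e_z), the coefficients are exactly the components of curl F. Compute:
  ∂R/∂y - ∂Q/∂z = (0) - (0) = 0
  ∂P/∂z - ∂R/∂x = (3*x + 6*z) - (0) = 3*x + 6*z
  ∂Q/∂x - ∂P/∂y = (-2*y) - (0) = -2*y.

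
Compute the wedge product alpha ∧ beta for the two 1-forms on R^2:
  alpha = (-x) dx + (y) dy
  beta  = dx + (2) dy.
alpha ∧ beta = (-2*x - y) dx ∧ dy

Distribute the wedge, using dx_i ∧ dx_j = -dx_j ∧ dx_i and dx_i ∧ dx_i = 0. For each pair (i, j) with i < j, the coefficient of dx_i ∧ dx_j in alpha ∧ beta is (alpha_i * beta_j - alpha_j * beta_i). Collecting: alpha ∧ beta = (-2*x - y) dx ∧ dy.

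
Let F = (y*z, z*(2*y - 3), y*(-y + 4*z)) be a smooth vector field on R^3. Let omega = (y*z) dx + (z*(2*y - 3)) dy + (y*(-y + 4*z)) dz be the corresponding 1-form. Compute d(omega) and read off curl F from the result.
d(omega) = (-4*y + 4*z + 3) dy ∧ dz + (y) dz ∧ dx + (-z) dx ∧ dy; curl F = (-4*y + 4*z + 3, y, -z)

d omega = sum_{i<j} (∂f_j/∂x_i - ∂f_i/∂x_j) dx_i ∧ dx_j. Under the identification (dy ∧ dz, dz ∧ dx, dx ∧ dy) ↔ (e_x, e_y, e_z), the coefficients are exactly the components of curl F. Compute:
  ∂R/∂y - ∂Q/∂z = (-2*y + 4*z) - (2*y - 3) = -4*y + 4*z + 3
  ∂P/∂z - ∂R/∂x = (y) - (0) = y
  ∂Q/∂x - ∂P/∂y = (0) - (z) = -z.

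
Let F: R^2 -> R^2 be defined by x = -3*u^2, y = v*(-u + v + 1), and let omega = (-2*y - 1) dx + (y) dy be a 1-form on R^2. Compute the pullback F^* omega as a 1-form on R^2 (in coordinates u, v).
F^* omega = (-12*u^2*v + 13*u*v^2 + 12*u*v + 6*u - v^3 - v^2) du + (v*(u^2 - 3*u*v - 2*u + 2*v^2 + 3*v + 1)) dv

Using F^*(f dg) = (f ∘ F) d(g ∘ F), substitute each coordinate x_i by F_i(u, v) in f_i, and replace dx_i by d F_i = (∂F_i/∂u) du + (∂F_i/∂v) dv.
  For the x component: f_1(F) = 2*u*v - 2*v^2 - 2*v - 1; d F_1 = (-6*u) du + (0) dv
  For the y component: f_2(F) = v*(-u + v + 1); d F_2 = (-v) du + (-u + 2*v + 1) dv
Combining and collecting du, dv coefficients:
  coeff of du: -12*u^2*v + 13*u*v^2 + 12*u*v + 6*u - v^3 - v^2
  coeff of dv: v*(u^2 - 3*u*v - 2*u + 2*v^2 + 3*v + 1)
F^* omega = (-12*u^2*v + 13*u*v^2 + 12*u*v + 6*u - v^3 - v^2) du + (v*(u^2 - 3*u*v - 2*u + 2*v^2 + 3*v + 1)) dv.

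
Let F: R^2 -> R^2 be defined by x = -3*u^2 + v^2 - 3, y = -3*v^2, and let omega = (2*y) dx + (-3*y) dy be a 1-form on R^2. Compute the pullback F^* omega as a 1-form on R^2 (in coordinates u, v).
F^* omega = (36*u*v^2) du + (-66*v^3) dv

Using F^*(f dg) = (f ∘ F) d(g ∘ F), substitute each coordinate x_i by F_i(u, v) in f_i, and replace dx_i by d F_i = (∂F_i/∂u) du + (∂F_i/∂v) dv.
  For the x component: f_1(F) = -6*v^2; d F_1 = (-6*u) du + (2*v) dv
  For the y component: f_2(F) = 9*v^2; d F_2 = (0) du + (-6*v) dv
Combining and collecting du, dv coefficients:
  coeff of du: 36*u*v^2
  coeff of dv: -66*v^3
F^* omega = (36*u*v^2) du + (-66*v^3) dv.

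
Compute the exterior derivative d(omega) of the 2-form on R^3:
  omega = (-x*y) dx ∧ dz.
d(omega) = (x) dx ∧ dy ∧ dz

For a 2-form omega = sum_{i<j} g_{ij} dx_i ∧ dx_j, the exterior derivative is
  d(omega) = sum_{i<j} d(g_{ij}) ∧ dx_i ∧ dx_j = sum_{i<j, k} (∂g_{ij}/∂x_k) dx_k ∧ dx_i ∧ dx_j.
Expand each term, using dx_k ∧ dx_i ∧ dx_j = sgn(permutation) dx_{(a)} ∧ dx_{(b)} ∧ dx_{(c)} with (a < b < c) sorted:
  d(-x*y) includes (∂/∂y)(-x*y) dy = (-x) dy, which multiplied by dx ∧ dz gives (x) dx ∧ dy ∧ dz
Collecting like 3-forms: d(omega) = (x) dx ∧ dy ∧ dz.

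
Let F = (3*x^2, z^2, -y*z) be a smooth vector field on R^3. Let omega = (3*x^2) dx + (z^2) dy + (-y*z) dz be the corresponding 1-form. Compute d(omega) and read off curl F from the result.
d(omega) = (-3*z) dy ∧ dz + (0) dz ∧ dx + (0) dx ∧ dy; curl F = (-3*z, 0, 0)

d omega = sum_{i<j} (∂f_j/∂x_i - ∂f_i/∂x_j) dx_i ∧ dx_j. Under the identification (dy ∧ dz, dz ∧ dx, dx ∧ dy) ↔ (e_x, e_y, e_z), the coefficients are exactly the components of curl F. Compute:
  ∂R/∂y - ∂Q/∂z = (-z) - (2*z) = -3*z
  ∂P/∂z - ∂R/∂x = (0) - (0) = 0
  ∂Q/∂x - ∂P/∂y = (0) - (0) = 0.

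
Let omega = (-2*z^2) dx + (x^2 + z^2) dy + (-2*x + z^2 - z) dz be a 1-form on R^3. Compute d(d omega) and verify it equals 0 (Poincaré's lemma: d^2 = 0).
d(d omega) = 0

Step 1: d omega = sum_{i<j} (∂f_j/∂x_i - ∂f_i/∂x_j) dx_i ∧ dx_j:
  coeff of dx ∧ dy: 2*x
  coeff of dx ∧ dz: 4*z - 2
  coeff of dy ∧ dz: -2*z
Step 2: Apply d again to each 2-form coefficient. The only possible 3-form in R^3 is dx ∧ dy ∧ dz, with coefficient
  ∂(coeff of dy∧dz)/∂x - ∂(coeff of dx∧dz)/∂y + ∂(coeff of dx∧dy)/∂z
  = ∂/∂x (-2*z) - ∂/∂y (4*z - 2) + ∂/∂z (2*x).
Each of these terms simplifies to sums of mixed partials that cancel in pairs. The result is 0 (by equality of mixed partials for smooth functions — Schwarz / Clairaut).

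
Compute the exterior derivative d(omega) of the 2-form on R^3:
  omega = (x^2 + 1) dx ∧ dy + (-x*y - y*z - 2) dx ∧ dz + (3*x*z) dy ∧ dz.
d(omega) = (x + 4*z) dx ∧ dy ∧ dz

For a 2-form omega = sum_{i<j} g_{ij} dx_i ∧ dx_j, the exterior derivative is
  d(omega) = sum_{i<j} d(g_{ij}) ∧ dx_i ∧ dx_j = sum_{i<j, k} (∂g_{ij}/∂x_k) dx_k ∧ dx_i ∧ dx_j.
Expand each term, using dx_k ∧ dx_i ∧ dx_j = sgn(permutation) dx_{(a)} ∧ dx_{(b)} ∧ dx_{(c)} with (a < b < c) sorted:
  d(-x*y - y*z - 2) includes (∂/∂y)(-x*y - y*z - 2) dy = (-x - z) dy, which multiplied by dx ∧ dz gives (x + z) dx ∧ dy ∧ dz
  d(3*x*z) includes (∂/∂x)(3*x*z) dx = (3*z) dx, which multiplied by dy ∧ dz gives (3*z) dx ∧ dy ∧ dz
Collecting like 3-forms: d(omega) = (x + 4*z) dx ∧ dy ∧ dz.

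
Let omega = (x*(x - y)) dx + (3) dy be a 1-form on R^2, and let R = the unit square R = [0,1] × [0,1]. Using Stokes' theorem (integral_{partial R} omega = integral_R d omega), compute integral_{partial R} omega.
integral_(partial R) omega = 1/2

Stokes: integral_partial_R omega = integral_R d omega with d omega = (∂Q/∂x - ∂P/∂y) dx ∧ dy.
  ∂Q/∂x = 0
  ∂P/∂y = -x
  integrand = ∂Q/∂x - ∂P/∂y = x.
Integrating over R: integral_0^1 integral_0^1 (x) dx dy = 1/2.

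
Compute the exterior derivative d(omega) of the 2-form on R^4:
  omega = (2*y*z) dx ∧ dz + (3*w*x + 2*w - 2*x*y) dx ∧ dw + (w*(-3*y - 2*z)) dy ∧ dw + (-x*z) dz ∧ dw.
d(omega) = (-2*z) dx ∧ dy ∧ dz + (2*x) dx ∧ dy ∧ dw + (2*w) dy ∧ dz ∧ dw + (-z) dx ∧ dz ∧ dw

For a 2-form omega = sum_{i<j} g_{ij} dx_i ∧ dx_j, the exterior derivative is
  d(omega) = sum_{i<j} d(g_{ij}) ∧ dx_i ∧ dx_j = sum_{i<j, k} (∂g_{ij}/∂x_k) dx_k ∧ dx_i ∧ dx_j.
Expand each term, using dx_k ∧ dx_i ∧ dx_j = sgn(permutation) dx_{(a)} ∧ dx_{(b)} ∧ dx_{(c)} with (a < b < c) sorted:
  d(2*y*z) includes (∂/∂y)(2*y*z) dy = (2*z) dy, which multiplied by dx ∧ dz gives (-2*z) dx ∧ dy ∧ dz
  d(3*w*x + 2*w - 2*x*y) includes (∂/∂y)(3*w*x + 2*w - 2*x*y) dy = (-2*x) dy, which multiplied by dx ∧ dw gives (2*x) dx ∧ dy ∧ dw
  d(w*(-3*y - 2*z)) includes (∂/∂z)(w*(-3*y - 2*z)) dz = (-2*w) dz, which multiplied by dy ∧ dw gives (2*w) dy ∧ dz ∧ dw
  d(-x*z) includes (∂/∂x)(-x*z) dx = (-z) dx, which multiplied by dz ∧ dw gives (-z) dx ∧ dz ∧ dw
Collecting like 3-forms: d(omega) = (-2*z) dx ∧ dy ∧ dz + (2*x) dx ∧ dy ∧ dw + (2*w) dy ∧ dz ∧ dw + (-z) dx ∧ dz ∧ dw.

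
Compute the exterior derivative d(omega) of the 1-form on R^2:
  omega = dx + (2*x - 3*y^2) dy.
d(omega) = (2) dx ∧ dy

For a 1-form omega = sum_i f_i dx_i, the exterior derivative is
  d(omega) = sum_{i < j} (∂f_j/∂x_i - ∂f_i/∂x_j) dx_i ∧ dx_j.
  coefficient of dx ∧ dy: ∂f_2/∂x - ∂f_1/∂y = ∂(2*x - 3*y^2)/∂x - ∂(1)/∂y = 2
Assembling: d(omega) = (2) dx ∧ dy.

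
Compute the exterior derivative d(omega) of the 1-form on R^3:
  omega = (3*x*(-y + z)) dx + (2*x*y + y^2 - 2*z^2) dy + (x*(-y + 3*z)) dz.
d(omega) = (3*x + 2*y) dx ∧ dy + (-3*x - y + 3*z) dx ∧ dz + (-x + 4*z) dy ∧ dz

For a 1-form omega = sum_i f_i dx_i, the exterior derivative is
  d(omega) = sum_{i < j} (∂f_j/∂x_i - ∂f_i/∂x_j) dx_i ∧ dx_j.
  coefficient of dx ∧ dy: ∂f_2/∂x - ∂f_1/∂y = ∂(2*x*y + y^2 - 2*z^2)/∂x - ∂(3*x*(-y + z))/∂y = 3*x + 2*y
  coefficient of dx ∧ dz: ∂f_3/∂x - ∂f_1/∂z = ∂(x*(-y + 3*z))/∂x - ∂(3*x*(-y + z))/∂z = -3*x - y + 3*z
  coefficient of dy ∧ dz: ∂f_3/∂y - ∂f_2/∂z = ∂(x*(-y + 3*z))/∂y - ∂(2*x*y + y^2 - 2*z^2)/∂z = -x + 4*z
Assembling: d(omega) = (3*x + 2*y) dx ∧ dy + (-3*x - y + 3*z) dx ∧ dz + (-x + 4*z) dy ∧ dz.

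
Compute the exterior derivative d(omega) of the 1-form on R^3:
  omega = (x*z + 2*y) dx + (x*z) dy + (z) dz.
d(omega) = (z - 2) dx ∧ dy + (-x) dx ∧ dz + (-x) dy ∧ dz

For a 1-form omega = sum_i f_i dx_i, the exterior derivative is
  d(omega) = sum_{i < j} (∂f_j/∂x_i - ∂f_i/∂x_j) dx_i ∧ dx_j.
  coefficient of dx ∧ dy: ∂f_2/∂x - ∂f_1/∂y = ∂(x*z)/∂x - ∂(x*z + 2*y)/∂y = z - 2
  coefficient of dx ∧ dz: ∂f_3/∂x - ∂f_1/∂z = ∂(z)/∂x - ∂(x*z + 2*y)/∂z = -x
  coefficient of dy ∧ dz: ∂f_3/∂y - ∂f_2/∂z = ∂(z)/∂y - ∂(x*z)/∂z = -x
Assembling: d(omega) = (z - 2) dx ∧ dy + (-x) dx ∧ dz + (-x) dy ∧ dz.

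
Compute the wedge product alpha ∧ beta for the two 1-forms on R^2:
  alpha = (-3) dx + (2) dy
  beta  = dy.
alpha ∧ beta = (-3) dx ∧ dy

Distribute the wedge, using dx_i ∧ dx_j = -dx_j ∧ dx_i and dx_i ∧ dx_i = 0. For each pair (i, j) with i < j, the coefficient of dx_i ∧ dx_j in alpha ∧ beta is (alpha_i * beta_j - alpha_j * beta_i). Collecting: alpha ∧ beta = (-3) dx ∧ dy.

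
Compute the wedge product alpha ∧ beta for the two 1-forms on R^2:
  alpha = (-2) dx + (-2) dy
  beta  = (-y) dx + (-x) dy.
alpha ∧ beta = (2*x - 2*y) dx ∧ dy

Distribute the wedge, using dx_i ∧ dx_j = -dx_j ∧ dx_i and dx_i ∧ dx_i = 0. For each pair (i, j) with i < j, the coefficient of dx_i ∧ dx_j in alpha ∧ beta is (alpha_i * beta_j - alpha_j * beta_i). Collecting: alpha ∧ beta = (2*x - 2*y) dx ∧ dy.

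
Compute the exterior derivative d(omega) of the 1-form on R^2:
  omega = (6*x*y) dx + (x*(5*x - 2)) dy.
d(omega) = (4*x - 2) dx ∧ dy

For a 1-form omega = sum_i f_i dx_i, the exterior derivative is
  d(omega) = sum_{i < j} (∂f_j/∂x_i - ∂f_i/∂x_j) dx_i ∧ dx_j.
  coefficient of dx ∧ dy: ∂f_2/∂x - ∂f_1/∂y = ∂(x*(5*x - 2))/∂x - ∂(6*x*y)/∂y = 4*x - 2
Assembling: d(omega) = (4*x - 2) dx ∧ dy.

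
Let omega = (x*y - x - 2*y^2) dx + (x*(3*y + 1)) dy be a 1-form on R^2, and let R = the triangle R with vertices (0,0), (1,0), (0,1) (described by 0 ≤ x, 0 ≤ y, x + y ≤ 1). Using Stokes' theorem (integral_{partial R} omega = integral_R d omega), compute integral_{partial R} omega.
integral_(partial R) omega = 3/2

Stokes: integral_partial_R omega = integral_R d omega with d omega = (∂Q/∂x - ∂P/∂y) dx ∧ dy.
  ∂Q/∂x = 3*y + 1
  ∂P/∂y = x - 4*y
  integrand = ∂Q/∂x - ∂P/∂y = -x + 7*y + 1.
Integrating over R: integral_0^1 integral_0^{1-x} (-x + 7*y + 1) dy dx = 3/2.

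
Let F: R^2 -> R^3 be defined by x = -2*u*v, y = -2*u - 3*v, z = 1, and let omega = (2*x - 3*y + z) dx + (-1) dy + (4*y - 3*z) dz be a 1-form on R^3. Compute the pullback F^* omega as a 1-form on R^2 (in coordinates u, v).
F^* omega = (8*u*v^2 - 12*u*v - 18*v^2 - 2*v + 2) du + (8*u^2*v - 12*u^2 - 18*u*v - 2*u + 3) dv

Using F^*(f dg) = (f ∘ F) d(g ∘ F), substitute each coordinate x_i by F_i(u, v) in f_i, and replace dx_i by d F_i = (∂F_i/∂u) du + (∂F_i/∂v) dv.
  For the x component: f_1(F) = -4*u*v + 6*u + 9*v + 1; d F_1 = (-2*v) du + (-2*u) dv
  For the y component: f_2(F) = -1; d F_2 = (-2) du + (-3) dv
  For the z component: f_3(F) = -8*u - 12*v - 3; d F_3 = (0) du + (0) dv
Combining and collecting du, dv coefficients:
  coeff of du: 8*u*v^2 - 12*u*v - 18*v^2 - 2*v + 2
  coeff of dv: 8*u^2*v - 12*u^2 - 18*u*v - 2*u + 3
F^* omega = (8*u*v^2 - 12*u*v - 18*v^2 - 2*v + 2) du + (8*u^2*v - 12*u^2 - 18*u*v - 2*u + 3) dv.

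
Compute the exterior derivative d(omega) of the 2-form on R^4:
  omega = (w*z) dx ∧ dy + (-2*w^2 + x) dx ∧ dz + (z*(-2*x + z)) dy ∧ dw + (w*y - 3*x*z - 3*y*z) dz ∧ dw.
d(omega) = (w) dx ∧ dy ∧ dz + (-z) dx ∧ dy ∧ dw + (-4*w - 3*z) dx ∧ dz ∧ dw + (w + 2*x - 5*z) dy ∧ dz ∧ dw

For a 2-form omega = sum_{i<j} g_{ij} dx_i ∧ dx_j, the exterior derivative is
  d(omega) = sum_{i<j} d(g_{ij}) ∧ dx_i ∧ dx_j = sum_{i<j, k} (∂g_{ij}/∂x_k) dx_k ∧ dx_i ∧ dx_j.
Expand each term, using dx_k ∧ dx_i ∧ dx_j = sgn(permutation) dx_{(a)} ∧ dx_{(b)} ∧ dx_{(c)} with (a < b < c) sorted:
  d(w*z) includes (∂/∂z)(w*z) dz = (w) dz, which multiplied by dx ∧ dy gives (w) dx ∧ dy ∧ dz
  d(w*z) includes (∂/∂w)(w*z) dw = (z) dw, which multiplied by dx ∧ dy gives (z) dx ∧ dy ∧ dw
  d(-2*w^2 + x) includes (∂/∂w)(-2*w^2 + x) dw = (-4*w) dw, which multiplied by dx ∧ dz gives (-4*w) dx ∧ dz ∧ dw
  d(z*(-2*x + z)) includes (∂/∂x)(z*(-2*x + z)) dx = (-2*z) dx, which multiplied by dy ∧ dw gives (-2*z) dx ∧ dy ∧ dw
  d(z*(-2*x + z)) includes (∂/∂z)(z*(-2*x + z)) dz = (-2*x + 2*z) dz, which multiplied by dy ∧ dw gives (2*x - 2*z) dy ∧ dz ∧ dw
  d(w*y - 3*x*z - 3*y*z) includes (∂/∂x)(w*y - 3*x*z - 3*y*z) dx = (-3*z) dx, which multiplied by dz ∧ dw gives (-3*z) dx ∧ dz ∧ dw
  d(w*y - 3*x*z - 3*y*z) includes (∂/∂y)(w*y - 3*x*z - 3*y*z) dy = (w - 3*z) dy, which multiplied by dz ∧ dw gives (w - 3*z) dy ∧ dz ∧ dw
Collecting like 3-forms: d(omega) = (w) dx ∧ dy ∧ dz + (-z) dx ∧ dy ∧ dw + (-4*w - 3*z) dx ∧ dz ∧ dw + (w + 2*x - 5*z) dy ∧ dz ∧ dw.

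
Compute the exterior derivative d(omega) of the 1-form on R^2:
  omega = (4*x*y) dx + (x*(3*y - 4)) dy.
d(omega) = (-4*x + 3*y - 4) dx ∧ dy

For a 1-form omega = sum_i f_i dx_i, the exterior derivative is
  d(omega) = sum_{i < j} (∂f_j/∂x_i - ∂f_i/∂x_j) dx_i ∧ dx_j.
  coefficient of dx ∧ dy: ∂f_2/∂x - ∂f_1/∂y = ∂(x*(3*y - 4))/∂x - ∂(4*x*y)/∂y = -4*x + 3*y - 4
Assembling: d(omega) = (-4*x + 3*y - 4) dx ∧ dy.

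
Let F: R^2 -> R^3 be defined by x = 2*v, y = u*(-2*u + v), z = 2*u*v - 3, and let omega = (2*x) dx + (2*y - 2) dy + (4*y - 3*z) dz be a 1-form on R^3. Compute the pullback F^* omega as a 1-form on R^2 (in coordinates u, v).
F^* omega = (16*u^3 - 28*u^2*v - 2*u*v^2 + 8*u + 16*v) du + (-20*u^3 - 2*u^2*v + 16*u + 8*v) dv

Using F^*(f dg) = (f ∘ F) d(g ∘ F), substitute each coordinate x_i by F_i(u, v) in f_i, and replace dx_i by d F_i = (∂F_i/∂u) du + (∂F_i/∂v) dv.
  For the x component: f_1(F) = 4*v; d F_1 = (0) du + (2) dv
  For the y component: f_2(F) = -4*u^2 + 2*u*v - 2; d F_2 = (-4*u + v) du + (u) dv
  For the z component: f_3(F) = -8*u^2 - 2*u*v + 9; d F_3 = (2*v) du + (2*u) dv
Combining and collecting du, dv coefficients:
  coeff of du: 16*u^3 - 28*u^2*v - 2*u*v^2 + 8*u + 16*v
  coeff of dv: -20*u^3 - 2*u^2*v + 16*u + 8*v
F^* omega = (16*u^3 - 28*u^2*v - 2*u*v^2 + 8*u + 16*v) du + (-20*u^3 - 2*u^2*v + 16*u + 8*v) dv.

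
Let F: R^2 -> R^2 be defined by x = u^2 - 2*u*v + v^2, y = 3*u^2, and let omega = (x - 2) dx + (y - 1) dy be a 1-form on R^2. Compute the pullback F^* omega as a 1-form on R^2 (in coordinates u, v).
F^* omega = (20*u^3 - 6*u^2*v + 6*u*v^2 - 10*u - 2*v^3 + 4*v) du + (-2*u^3 + 6*u^2*v - 6*u*v^2 + 4*u + 2*v^3 - 4*v) dv

Using F^*(f dg) = (f ∘ F) d(g ∘ F), substitute each coordinate x_i by F_i(u, v) in f_i, and replace dx_i by d F_i = (∂F_i/∂u) du + (∂F_i/∂v) dv.
  For the x component: f_1(F) = u^2 - 2*u*v + v^2 - 2; d F_1 = (2*u - 2*v) du + (-2*u + 2*v) dv
  For the y component: f_2(F) = 3*u^2 - 1; d F_2 = (6*u) du + (0) dv
Combining and collecting du, dv coefficients:
  coeff of du: 20*u^3 - 6*u^2*v + 6*u*v^2 - 10*u - 2*v^3 + 4*v
  coeff of dv: -2*u^3 + 6*u^2*v - 6*u*v^2 + 4*u + 2*v^3 - 4*v
F^* omega = (20*u^3 - 6*u^2*v + 6*u*v^2 - 10*u - 2*v^3 + 4*v) du + (-2*u^3 + 6*u^2*v - 6*u*v^2 + 4*u + 2*v^3 - 4*v) dv.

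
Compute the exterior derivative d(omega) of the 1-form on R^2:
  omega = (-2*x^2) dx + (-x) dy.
d(omega) = (-1) dx ∧ dy

For a 1-form omega = sum_i f_i dx_i, the exterior derivative is
  d(omega) = sum_{i < j} (∂f_j/∂x_i - ∂f_i/∂x_j) dx_i ∧ dx_j.
  coefficient of dx ∧ dy: ∂f_2/∂x - ∂f_1/∂y = ∂(-x)/∂x - ∂(-2*x^2)/∂y = -1
Assembling: d(omega) = (-1) dx ∧ dy.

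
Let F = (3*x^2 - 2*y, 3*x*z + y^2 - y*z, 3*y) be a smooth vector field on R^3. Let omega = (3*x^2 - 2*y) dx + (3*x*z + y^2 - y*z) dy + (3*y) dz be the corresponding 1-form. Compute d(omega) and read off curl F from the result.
d(omega) = (-3*x + y + 3) dy ∧ dz + (0) dz ∧ dx + (3*z + 2) dx ∧ dy; curl F = (-3*x + y + 3, 0, 3*z + 2)

d omega = sum_{i<j} (∂f_j/∂x_i - ∂f_i/∂x_j) dx_i ∧ dx_j. Under the identification (dy ∧ dz, dz ∧ dx, dx ∧ dy) ↔ (e_x, e_y, e_z), the coefficients are exactly the components of curl F. Compute:
  ∂R/∂y - ∂Q/∂z = (3) - (3*x - y) = -3*x + y + 3
  ∂P/∂z - ∂R/∂x = (0) - (0) = 0
  ∂Q/∂x - ∂P/∂y = (3*z) - (-2) = 3*z + 2.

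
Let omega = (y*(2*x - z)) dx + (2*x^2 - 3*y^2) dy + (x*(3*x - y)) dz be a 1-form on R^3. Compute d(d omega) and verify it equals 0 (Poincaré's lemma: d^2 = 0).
d(d omega) = 0

Step 1: d omega = sum_{i<j} (∂f_j/∂x_i - ∂f_i/∂x_j) dx_i ∧ dx_j:
  coeff of dx ∧ dy: 2*x + z
  coeff of dx ∧ dz: 6*x
  coeff of dy ∧ dz: -x
Step 2: Apply d again to each 2-form coefficient. The only possible 3-form in R^3 is dx ∧ dy ∧ dz, with coefficient
  ∂(coeff of dy∧dz)/∂x - ∂(coeff of dx∧dz)/∂y + ∂(coeff of dx∧dy)/∂z
  = ∂/∂x (-x) - ∂/∂y (6*x) + ∂/∂z (2*x + z).
Each of these terms simplifies to sums of mixed partials that cancel in pairs. The result is 0 (by equality of mixed partials for smooth functions — Schwarz / Clairaut).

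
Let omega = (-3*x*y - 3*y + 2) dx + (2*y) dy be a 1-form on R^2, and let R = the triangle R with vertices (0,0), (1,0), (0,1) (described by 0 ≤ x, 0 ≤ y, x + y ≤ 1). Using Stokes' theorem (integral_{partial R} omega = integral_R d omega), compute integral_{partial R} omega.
integral_(partial R) omega = 2

Stokes: integral_partial_R omega = integral_R d omega with d omega = (∂Q/∂x - ∂P/∂y) dx ∧ dy.
  ∂Q/∂x = 0
  ∂P/∂y = -3*x - 3
  integrand = ∂Q/∂x - ∂P/∂y = 3*x + 3.
Integrating over R: integral_0^1 integral_0^{1-x} (3*x + 3) dy dx = 2.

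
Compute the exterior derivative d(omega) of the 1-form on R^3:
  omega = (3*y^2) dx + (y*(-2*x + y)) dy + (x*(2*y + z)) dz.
d(omega) = (-8*y) dx ∧ dy + (2*y + z) dx ∧ dz + (2*x) dy ∧ dz

For a 1-form omega = sum_i f_i dx_i, the exterior derivative is
  d(omega) = sum_{i < j} (∂f_j/∂x_i - ∂f_i/∂x_j) dx_i ∧ dx_j.
  coefficient of dx ∧ dy: ∂f_2/∂x - ∂f_1/∂y = ∂(y*(-2*x + y))/∂x - ∂(3*y^2)/∂y = -8*y
  coefficient of dx ∧ dz: ∂f_3/∂x - ∂f_1/∂z = ∂(x*(2*y + z))/∂x - ∂(3*y^2)/∂z = 2*y + z
  coefficient of dy ∧ dz: ∂f_3/∂y - ∂f_2/∂z = ∂(x*(2*y + z))/∂y - ∂(y*(-2*x + y))/∂z = 2*x
Assembling: d(omega) = (-8*y) dx ∧ dy + (2*y + z) dx ∧ dz + (2*x) dy ∧ dz.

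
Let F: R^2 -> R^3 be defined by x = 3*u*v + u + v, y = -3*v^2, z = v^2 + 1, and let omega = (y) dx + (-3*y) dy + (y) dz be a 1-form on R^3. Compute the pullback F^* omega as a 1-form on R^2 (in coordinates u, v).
F^* omega = (v^2*(-9*v - 3)) du + (v^2*(-9*u - 60*v - 3)) dv

Using F^*(f dg) = (f ∘ F) d(g ∘ F), substitute each coordinate x_i by F_i(u, v) in f_i, and replace dx_i by d F_i = (∂F_i/∂u) du + (∂F_i/∂v) dv.
  For the x component: f_1(F) = -3*v^2; d F_1 = (3*v + 1) du + (3*u + 1) dv
  For the y component: f_2(F) = 9*v^2; d F_2 = (0) du + (-6*v) dv
  For the z component: f_3(F) = -3*v^2; d F_3 = (0) du + (2*v) dv
Combining and collecting du, dv coefficients:
  coeff of du: v^2*(-9*v - 3)
  coeff of dv: v^2*(-9*u - 60*v - 3)
F^* omega = (v^2*(-9*v - 3)) du + (v^2*(-9*u - 60*v - 3)) dv.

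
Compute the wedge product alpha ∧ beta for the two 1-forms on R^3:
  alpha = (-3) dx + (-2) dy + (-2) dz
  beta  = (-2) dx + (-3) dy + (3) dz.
alpha ∧ beta = (5) dx ∧ dy + (-13) dx ∧ dz + (-12) dy ∧ dz

Distribute the wedge, using dx_i ∧ dx_j = -dx_j ∧ dx_i and dx_i ∧ dx_i = 0. For each pair (i, j) with i < j, the coefficient of dx_i ∧ dx_j in alpha ∧ beta is (alpha_i * beta_j - alpha_j * beta_i). Collecting: alpha ∧ beta = (5) dx ∧ dy + (-13) dx ∧ dz + (-12) dy ∧ dz.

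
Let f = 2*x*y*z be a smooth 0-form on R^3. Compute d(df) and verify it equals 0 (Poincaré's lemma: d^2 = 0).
d(df) = 0

Step 1: df = sum_i (∂f/∂x_i) dx_i = (2*y*z) dx + (2*x*z) dy + (2*x*y) dz.
Step 2: Apply d again. Using the 1-form formula, the coefficient of dx ∧ dy in d(df) is ∂^2 f/∂x ∂y - ∂^2 f/∂y ∂x = (2*z) - (2*z) = 0 (equality of mixed partials for smooth f).
Similarly for dx ∧ dz and dy ∧ dz — all coefficients vanish. So d(df) = 0.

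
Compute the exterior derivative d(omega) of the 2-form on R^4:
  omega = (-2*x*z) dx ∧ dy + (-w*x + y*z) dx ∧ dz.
d(omega) = (-2*x - z) dx ∧ dy ∧ dz + (-x) dx ∧ dz ∧ dw

For a 2-form omega = sum_{i<j} g_{ij} dx_i ∧ dx_j, the exterior derivative is
  d(omega) = sum_{i<j} d(g_{ij}) ∧ dx_i ∧ dx_j = sum_{i<j, k} (∂g_{ij}/∂x_k) dx_k ∧ dx_i ∧ dx_j.
Expand each term, using dx_k ∧ dx_i ∧ dx_j = sgn(permutation) dx_{(a)} ∧ dx_{(b)} ∧ dx_{(c)} with (a < b < c) sorted:
  d(-2*x*z) includes (∂/∂z)(-2*x*z) dz = (-2*x) dz, which multiplied by dx ∧ dy gives (-2*x) dx ∧ dy ∧ dz
  d(-w*x + y*z) includes (∂/∂y)(-w*x + y*z) dy = (z) dy, which multiplied by dx ∧ dz gives (-z) dx ∧ dy ∧ dz
  d(-w*x + y*z) includes (∂/∂w)(-w*x + y*z) dw = (-x) dw, which multiplied by dx ∧ dz gives (-x) dx ∧ dz ∧ dw
Collecting like 3-forms: d(omega) = (-2*x - z) dx ∧ dy ∧ dz + (-x) dx ∧ dz ∧ dw.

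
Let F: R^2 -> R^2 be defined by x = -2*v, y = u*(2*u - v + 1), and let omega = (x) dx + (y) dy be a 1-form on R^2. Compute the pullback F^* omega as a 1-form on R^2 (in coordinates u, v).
F^* omega = (u*(8*u^2 - 6*u*v + 6*u + v^2 - 2*v + 1)) du + (-2*u^3 + u^2*v - u^2 + 4*v) dv

Using F^*(f dg) = (f ∘ F) d(g ∘ F), substitute each coordinate x_i by F_i(u, v) in f_i, and replace dx_i by d F_i = (∂F_i/∂u) du + (∂F_i/∂v) dv.
  For the x component: f_1(F) = -2*v; d F_1 = (0) du + (-2) dv
  For the y component: f_2(F) = u*(2*u - v + 1); d F_2 = (4*u - v + 1) du + (-u) dv
Combining and collecting du, dv coefficients:
  coeff of du: u*(8*u^2 - 6*u*v + 6*u + v^2 - 2*v + 1)
  coeff of dv: -2*u^3 + u^2*v - u^2 + 4*v
F^* omega = (u*(8*u^2 - 6*u*v + 6*u + v^2 - 2*v + 1)) du + (-2*u^3 + u^2*v - u^2 + 4*v) dv.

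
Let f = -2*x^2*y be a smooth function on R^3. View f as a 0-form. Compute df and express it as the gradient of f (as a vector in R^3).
df = (-4*x*y) dx + (-2*x^2) dy + (0) dz; grad f = (-4*x*y, -2*x^2, 0)

For a 0-form f, d f = (∂f/∂x) dx + (∂f/∂y) dy + (∂f/∂z) dz. The components of the vector representation are exactly the entries of grad f in Cartesian coordinates:
  ∂f/∂x = -4*x*y
  ∂f/∂y = -2*x^2
  ∂f/∂z = 0.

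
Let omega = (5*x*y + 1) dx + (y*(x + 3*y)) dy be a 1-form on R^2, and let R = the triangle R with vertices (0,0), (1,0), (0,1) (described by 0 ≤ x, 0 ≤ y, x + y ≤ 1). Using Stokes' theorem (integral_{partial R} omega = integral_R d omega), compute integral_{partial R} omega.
integral_(partial R) omega = -2/3

Stokes: integral_partial_R omega = integral_R d omega with d omega = (∂Q/∂x - ∂P/∂y) dx ∧ dy.
  ∂Q/∂x = y
  ∂P/∂y = 5*x
  integrand = ∂Q/∂x - ∂P/∂y = -5*x + y.
Integrating over R: integral_0^1 integral_0^{1-x} (-5*x + y) dy dx = -2/3.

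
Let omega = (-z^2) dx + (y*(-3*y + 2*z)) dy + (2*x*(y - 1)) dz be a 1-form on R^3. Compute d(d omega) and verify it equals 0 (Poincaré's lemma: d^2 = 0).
d(d omega) = 0

Step 1: d omega = sum_{i<j} (∂f_j/∂x_i - ∂f_i/∂x_j) dx_i ∧ dx_j:
  coeff of dx ∧ dy: 0
  coeff of dx ∧ dz: 2*y + 2*z - 2
  coeff of dy ∧ dz: 2*x - 2*y
Step 2: Apply d again to each 2-form coefficient. The only possible 3-form in R^3 is dx ∧ dy ∧ dz, with coefficient
  ∂(coeff of dy∧dz)/∂x - ∂(coeff of dx∧dz)/∂y + ∂(coeff of dx∧dy)/∂z
  = ∂/∂x (2*x - 2*y) - ∂/∂y (2*y + 2*z - 2) + ∂/∂z (0).
Each of these terms simplifies to sums of mixed partials that cancel in pairs. The result is 0 (by equality of mixed partials for smooth functions — Schwarz / Clairaut).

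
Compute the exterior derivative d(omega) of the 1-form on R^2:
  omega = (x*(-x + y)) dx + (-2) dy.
d(omega) = (-x) dx ∧ dy

For a 1-form omega = sum_i f_i dx_i, the exterior derivative is
  d(omega) = sum_{i < j} (∂f_j/∂x_i - ∂f_i/∂x_j) dx_i ∧ dx_j.
  coefficient of dx ∧ dy: ∂f_2/∂x - ∂f_1/∂y = ∂(-2)/∂x - ∂(x*(-x + y))/∂y = -x
Assembling: d(omega) = (-x) dx ∧ dy.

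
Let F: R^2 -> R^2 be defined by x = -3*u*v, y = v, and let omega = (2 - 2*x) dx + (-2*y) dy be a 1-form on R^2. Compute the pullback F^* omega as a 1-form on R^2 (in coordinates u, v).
F^* omega = (6*v*(-3*u*v - 1)) du + (-18*u^2*v - 6*u - 2*v) dv

Using F^*(f dg) = (f ∘ F) d(g ∘ F), substitute each coordinate x_i by F_i(u, v) in f_i, and replace dx_i by d F_i = (∂F_i/∂u) du + (∂F_i/∂v) dv.
  For the x component: f_1(F) = 6*u*v + 2; d F_1 = (-3*v) du + (-3*u) dv
  For the y component: f_2(F) = -2*v; d F_2 = (0) du + (1) dv
Combining and collecting du, dv coefficients:
  coeff of du: 6*v*(-3*u*v - 1)
  coeff of dv: -18*u^2*v - 6*u - 2*v
F^* omega = (6*v*(-3*u*v - 1)) du + (-18*u^2*v - 6*u - 2*v) dv.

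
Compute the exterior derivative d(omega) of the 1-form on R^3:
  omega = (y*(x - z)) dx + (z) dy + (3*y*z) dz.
d(omega) = (-x + z) dx ∧ dy + (y) dx ∧ dz + (3*z - 1) dy ∧ dz

For a 1-form omega = sum_i f_i dx_i, the exterior derivative is
  d(omega) = sum_{i < j} (∂f_j/∂x_i - ∂f_i/∂x_j) dx_i ∧ dx_j.
  coefficient of dx ∧ dy: ∂f_2/∂x - ∂f_1/∂y = ∂(z)/∂x - ∂(y*(x - z))/∂y = -x + z
  coefficient of dx ∧ dz: ∂f_3/∂x - ∂f_1/∂z = ∂(3*y*z)/∂x - ∂(y*(x - z))/∂z = y
  coefficient of dy ∧ dz: ∂f_3/∂y - ∂f_2/∂z = ∂(3*y*z)/∂y - ∂(z)/∂z = 3*z - 1
Assembling: d(omega) = (-x + z) dx ∧ dy + (y) dx ∧ dz + (3*z - 1) dy ∧ dz.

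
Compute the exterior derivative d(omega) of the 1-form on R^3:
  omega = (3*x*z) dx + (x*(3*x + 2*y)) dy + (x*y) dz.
d(omega) = (6*x + 2*y) dx ∧ dy + (-3*x + y) dx ∧ dz + (x) dy ∧ dz

For a 1-form omega = sum_i f_i dx_i, the exterior derivative is
  d(omega) = sum_{i < j} (∂f_j/∂x_i - ∂f_i/∂x_j) dx_i ∧ dx_j.
  coefficient of dx ∧ dy: ∂f_2/∂x - ∂f_1/∂y = ∂(x*(3*x + 2*y))/∂x - ∂(3*x*z)/∂y = 6*x + 2*y
  coefficient of dx ∧ dz: ∂f_3/∂x - ∂f_1/∂z = ∂(x*y)/∂x - ∂(3*x*z)/∂z = -3*x + y
  coefficient of dy ∧ dz: ∂f_3/∂y - ∂f_2/∂z = ∂(x*y)/∂y - ∂(x*(3*x + 2*y))/∂z = x
Assembling: d(omega) = (6*x + 2*y) dx ∧ dy + (-3*x + y) dx ∧ dz + (x) dy ∧ dz.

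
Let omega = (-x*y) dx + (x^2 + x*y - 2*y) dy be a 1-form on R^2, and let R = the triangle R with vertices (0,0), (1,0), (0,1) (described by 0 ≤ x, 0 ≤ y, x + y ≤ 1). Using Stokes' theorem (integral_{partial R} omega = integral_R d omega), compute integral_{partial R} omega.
integral_(partial R) omega = 2/3

Stokes: integral_partial_R omega = integral_R d omega with d omega = (∂Q/∂x - ∂P/∂y) dx ∧ dy.
  ∂Q/∂x = 2*x + y
  ∂P/∂y = -x
  integrand = ∂Q/∂x - ∂P/∂y = 3*x + y.
Integrating over R: integral_0^1 integral_0^{1-x} (3*x + y) dy dx = 2/3.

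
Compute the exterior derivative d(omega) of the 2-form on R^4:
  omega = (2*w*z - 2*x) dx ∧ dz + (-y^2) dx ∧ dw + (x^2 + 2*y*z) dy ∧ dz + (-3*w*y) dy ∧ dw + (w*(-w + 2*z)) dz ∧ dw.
d(omega) = (2*z) dx ∧ dz ∧ dw + (2*y) dx ∧ dy ∧ dw + (2*x) dx ∧ dy ∧ dz

For a 2-form omega = sum_{i<j} g_{ij} dx_i ∧ dx_j, the exterior derivative is
  d(omega) = sum_{i<j} d(g_{ij}) ∧ dx_i ∧ dx_j = sum_{i<j, k} (∂g_{ij}/∂x_k) dx_k ∧ dx_i ∧ dx_j.
Expand each term, using dx_k ∧ dx_i ∧ dx_j = sgn(permutation) dx_{(a)} ∧ dx_{(b)} ∧ dx_{(c)} with (a < b < c) sorted:
  d(2*w*z - 2*x) includes (∂/∂w)(2*w*z - 2*x) dw = (2*z) dw, which multiplied by dx ∧ dz gives (2*z) dx ∧ dz ∧ dw
  d(-y^2) includes (∂/∂y)(-y^2) dy = (-2*y) dy, which multiplied by dx ∧ dw gives (2*y) dx ∧ dy ∧ dw
  d(x^2 + 2*y*z) includes (∂/∂x)(x^2 + 2*y*z) dx = (2*x) dx, which multiplied by dy ∧ dz gives (2*x) dx ∧ dy ∧ dz
Collecting like 3-forms: d(omega) = (2*z) dx ∧ dz ∧ dw + (2*y) dx ∧ dy ∧ dw + (2*x) dx ∧ dy ∧ dz.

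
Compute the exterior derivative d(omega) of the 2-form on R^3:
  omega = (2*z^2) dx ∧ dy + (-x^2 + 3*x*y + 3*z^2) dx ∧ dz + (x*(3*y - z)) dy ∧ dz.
d(omega) = (-3*x + 3*y + 3*z) dx ∧ dy ∧ dz

For a 2-form omega = sum_{i<j} g_{ij} dx_i ∧ dx_j, the exterior derivative is
  d(omega) = sum_{i<j} d(g_{ij}) ∧ dx_i ∧ dx_j = sum_{i<j, k} (∂g_{ij}/∂x_k) dx_k ∧ dx_i ∧ dx_j.
Expand each term, using dx_k ∧ dx_i ∧ dx_j = sgn(permutation) dx_{(a)} ∧ dx_{(b)} ∧ dx_{(c)} with (a < b < c) sorted:
  d(2*z^2) includes (∂/∂z)(2*z^2) dz = (4*z) dz, which multiplied by dx ∧ dy gives (4*z) dx ∧ dy ∧ dz
  d(-x^2 + 3*x*y + 3*z^2) includes (∂/∂y)(-x^2 + 3*x*y + 3*z^2) dy = (3*x) dy, which multiplied by dx ∧ dz gives (-3*x) dx ∧ dy ∧ dz
  d(x*(3*y - z)) includes (∂/∂x)(x*(3*y - z)) dx = (3*y - z) dx, which multiplied by dy ∧ dz gives (3*y - z) dx ∧ dy ∧ dz
Collecting like 3-forms: d(omega) = (-3*x + 3*y + 3*z) dx ∧ dy ∧ dz.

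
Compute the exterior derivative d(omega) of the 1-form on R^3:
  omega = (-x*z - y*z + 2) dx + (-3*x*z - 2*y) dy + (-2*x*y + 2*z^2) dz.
d(omega) = (-2*z) dx ∧ dy + (x - y) dx ∧ dz + (x) dy ∧ dz

For a 1-form omega = sum_i f_i dx_i, the exterior derivative is
  d(omega) = sum_{i < j} (∂f_j/∂x_i - ∂f_i/∂x_j) dx_i ∧ dx_j.
  coefficient of dx ∧ dy: ∂f_2/∂x - ∂f_1/∂y = ∂(-3*x*z - 2*y)/∂x - ∂(-x*z - y*z + 2)/∂y = -2*z
  coefficient of dx ∧ dz: ∂f_3/∂x - ∂f_1/∂z = ∂(-2*x*y + 2*z^2)/∂x - ∂(-x*z - y*z + 2)/∂z = x - y
  coefficient of dy ∧ dz: ∂f_3/∂y - ∂f_2/∂z = ∂(-2*x*y + 2*z^2)/∂y - ∂(-3*x*z - 2*y)/∂z = x
Assembling: d(omega) = (-2*z) dx ∧ dy + (x - y) dx ∧ dz + (x) dy ∧ dz.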